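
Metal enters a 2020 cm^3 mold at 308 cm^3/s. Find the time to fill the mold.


Formula: t_fill = V_mold / Q_flow
t = 2020 cm^3 / 308 cm^3/s = 6.5584 s


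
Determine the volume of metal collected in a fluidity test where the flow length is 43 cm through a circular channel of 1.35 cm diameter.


Formula: V = pi * (d/2)^2 * L  (cylinder volume)
Radius = 1.35/2 = 0.675 cm
V = pi * 0.675^2 * 43 = 61.5497 cm^3

61.5497 cm^3


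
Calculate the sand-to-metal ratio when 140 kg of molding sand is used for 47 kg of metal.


Formula: Sand-to-Metal Ratio = W_sand / W_metal
Ratio = 140 kg / 47 kg = 2.9787

2.9787


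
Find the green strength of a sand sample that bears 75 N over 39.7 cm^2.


Formula: Compressive Strength = Force / Area
Strength = 75 N / 39.7 cm^2 = 1.8892 N/cm^2

Answer: 1.8892 N/cm^2


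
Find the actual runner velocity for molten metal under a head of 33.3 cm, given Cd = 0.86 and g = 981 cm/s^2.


Formula: v = Cd * sqrt(2 * g * h)  (Torricelli with discharge coefficient)
2*g*h = 2 * 981 * 33.3 = 65334.6 cm^2/s^2
sqrt(65334.6) = 255.60634 cm/s
v = 0.86 * 255.60634 = 219.8215 cm/s

219.8215 cm/s


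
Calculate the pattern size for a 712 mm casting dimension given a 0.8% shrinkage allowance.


Formula: L_pattern = L_casting * (1 + shrinkage_rate/100)
Shrinkage factor = 1 + 0.8/100 = 1.008
L_pattern = 712 mm * 1.008 = 717.6960 mm

Answer: 717.6960 mm


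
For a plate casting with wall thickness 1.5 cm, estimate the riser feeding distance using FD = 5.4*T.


Formula: FD = 5.4 * T  (riser feeding-distance rule)
FD = 5.4 * 1.5 cm = 8.1000 cm

Answer: 8.1000 cm


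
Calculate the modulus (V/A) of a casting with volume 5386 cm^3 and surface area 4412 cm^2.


Formula: Casting Modulus M = V / A
M = 5386 cm^3 / 4412 cm^2 = 1.2208 cm

1.2208 cm


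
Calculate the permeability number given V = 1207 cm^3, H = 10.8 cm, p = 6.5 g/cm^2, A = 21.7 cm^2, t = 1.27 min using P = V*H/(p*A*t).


Formula: Permeability Number P = (V * H) / (p * A * t)
Numerator: V * H = 1207 * 10.8 = 13035.6
Denominator: p * A * t = 6.5 * 21.7 * 1.27 = 179.1335
P = 13035.6 / 179.1335 = 72.7703

Final answer: 72.7703


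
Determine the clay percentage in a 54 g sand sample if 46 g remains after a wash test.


Formula: Clay% = (W_total - W_washed) / W_total * 100
Clay mass = 54 - 46 = 8 g
Clay% = 8 / 54 * 100 = 14.8148%

Final answer: 14.8148%


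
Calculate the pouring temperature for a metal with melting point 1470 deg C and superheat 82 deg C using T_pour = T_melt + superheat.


Formula: T_pour = T_melt + Superheat
T_pour = 1470 + 82 = 1552 deg C


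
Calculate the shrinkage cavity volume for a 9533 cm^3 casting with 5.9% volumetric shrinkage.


Formula: V_shrink = V_casting * shrinkage_pct / 100
V_shrink = 9533 cm^3 * 5.9 / 100 = 562.4470 cm^3

562.4470 cm^3


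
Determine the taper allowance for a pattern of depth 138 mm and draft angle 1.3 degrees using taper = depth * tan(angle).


Formula: taper = depth * tan(draft_angle)
tan(1.3 deg) = 0.0226932
taper = 138 mm * 0.0226932 = 3.1317 mm


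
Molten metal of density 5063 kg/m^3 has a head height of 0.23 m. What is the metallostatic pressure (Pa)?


Formula: P = rho * g * h
rho * g = 5063 * 9.81 = 49668.03 N/m^3
P = 49668.03 * 0.23 = 11423.6469 Pa


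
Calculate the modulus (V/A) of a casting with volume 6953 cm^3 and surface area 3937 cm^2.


Formula: Casting Modulus M = V / A
M = 6953 cm^3 / 3937 cm^2 = 1.7661 cm

1.7661 cm


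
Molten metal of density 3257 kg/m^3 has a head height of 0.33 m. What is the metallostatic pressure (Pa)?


Formula: P = rho * g * h
rho * g = 3257 * 9.81 = 31951.17 N/m^3
P = 31951.17 * 0.33 = 10543.8861 Pa

Final answer: 10543.8861 Pa


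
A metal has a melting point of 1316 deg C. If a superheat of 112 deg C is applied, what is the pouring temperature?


Formula: T_pour = T_melt + Superheat
T_pour = 1316 + 112 = 1428 deg C


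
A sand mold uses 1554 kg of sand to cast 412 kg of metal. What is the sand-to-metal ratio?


Formula: Sand-to-Metal Ratio = W_sand / W_metal
Ratio = 1554 kg / 412 kg = 3.7718


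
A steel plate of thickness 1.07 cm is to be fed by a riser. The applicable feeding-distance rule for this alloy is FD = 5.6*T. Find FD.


Formula: FD = 5.6 * T  (riser feeding-distance rule)
FD = 5.6 * 1.07 cm = 5.9920 cm

5.9920 cm


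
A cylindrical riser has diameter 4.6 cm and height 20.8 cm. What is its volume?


Formula: V = pi * (D/2)^2 * H  (cylinder volume)
Radius = D/2 = 4.6/2 = 2.3 cm
V = pi * 2.3^2 * 20.8 = 345.6757 cm^3

Answer: 345.6757 cm^3


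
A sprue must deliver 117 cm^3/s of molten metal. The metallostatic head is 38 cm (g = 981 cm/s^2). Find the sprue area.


Formula: v = sqrt(2*g*h), A = Q/v
Velocity: v = sqrt(2 * 981 * 38) = sqrt(74556) = 273.0494 cm/s
Sprue area: A = Q / v = 117 / 273.0494 = 0.4285 cm^2

0.4285 cm^2


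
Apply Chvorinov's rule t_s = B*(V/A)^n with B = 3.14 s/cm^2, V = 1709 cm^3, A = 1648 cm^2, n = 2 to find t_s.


Formula: t_s = B * (V/A)^n  (Chvorinov's rule, n=2)
Modulus M = V/A = 1709/1648 = 1.037015 cm
M^2 = 1.037015^2 = 1.075400 cm^2
t_s = 3.14 * 1.075400 = 3.3768 s


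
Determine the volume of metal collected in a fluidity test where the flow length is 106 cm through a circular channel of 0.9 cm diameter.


Formula: V = pi * (d/2)^2 * L  (cylinder volume)
Radius = 0.9/2 = 0.45 cm
V = pi * 0.45^2 * 106 = 67.4343 cm^3

Final answer: 67.4343 cm^3


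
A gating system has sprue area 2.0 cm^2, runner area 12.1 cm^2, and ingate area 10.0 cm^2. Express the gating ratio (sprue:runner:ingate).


Sprue:Runner:Ingate = 1 : 12.1/2.0 : 10.0/2.0 = 1:6.05:5.00

Final answer: 1:6.05:5.00


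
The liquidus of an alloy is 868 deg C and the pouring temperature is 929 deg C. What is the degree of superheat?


Formula: Superheat = T_pour - T_melt
Superheat = 929 - 868 = 61 deg C

Final answer: 61 deg C


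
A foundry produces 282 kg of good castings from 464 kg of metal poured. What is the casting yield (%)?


Formula: Casting Yield = (W_good / W_total) * 100
Yield = (282 kg / 464 kg) * 100 = 60.7759%

Answer: 60.7759%


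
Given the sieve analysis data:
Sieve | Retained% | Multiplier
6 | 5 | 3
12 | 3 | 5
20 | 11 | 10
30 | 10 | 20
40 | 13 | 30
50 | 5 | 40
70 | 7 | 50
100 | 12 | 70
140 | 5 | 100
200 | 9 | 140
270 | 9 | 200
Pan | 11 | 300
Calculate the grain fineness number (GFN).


Formula: GFN = sum(pct * multiplier) / sum(pct)
sum(pct * multiplier) = 8980
sum(pct) = 100
GFN = 8980 / 100 = 89.80

Final answer: 89.80


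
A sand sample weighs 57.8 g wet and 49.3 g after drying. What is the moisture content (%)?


Formula: MC = (W_wet - W_dry) / W_wet * 100
Water mass = 57.8 - 49.3 = 8.5 g
MC = 8.5 / 57.8 * 100 = 14.7059%

14.7059%


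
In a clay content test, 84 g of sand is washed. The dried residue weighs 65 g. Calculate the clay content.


Formula: Clay% = (W_total - W_washed) / W_total * 100
Clay mass = 84 - 65 = 19 g
Clay% = 19 / 84 * 100 = 22.6190%

Final answer: 22.6190%


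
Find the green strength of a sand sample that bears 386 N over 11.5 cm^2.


Formula: Compressive Strength = Force / Area
Strength = 386 N / 11.5 cm^2 = 33.5652 N/cm^2


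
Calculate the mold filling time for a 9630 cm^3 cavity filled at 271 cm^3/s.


Formula: t_fill = V_mold / Q_flow
t = 9630 cm^3 / 271 cm^3/s = 35.5351 s

Answer: 35.5351 s


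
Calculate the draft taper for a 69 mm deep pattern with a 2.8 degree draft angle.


Formula: taper = depth * tan(draft_angle)
tan(2.8 deg) = 0.0489082
taper = 69 mm * 0.0489082 = 3.3747 mm


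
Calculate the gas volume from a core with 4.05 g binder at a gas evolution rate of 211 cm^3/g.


Formula: V_gas = W_binder * gas_evolution_rate
V = 4.05 g * 211 cm^3/g = 854.5500 cm^3

854.5500 cm^3


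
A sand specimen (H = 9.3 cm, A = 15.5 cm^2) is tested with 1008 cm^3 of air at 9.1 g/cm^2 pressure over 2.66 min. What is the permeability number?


Formula: Permeability Number P = (V * H) / (p * A * t)
Numerator: V * H = 1008 * 9.3 = 9374.4
Denominator: p * A * t = 9.1 * 15.5 * 2.66 = 375.193
P = 9374.4 / 375.193 = 24.9855


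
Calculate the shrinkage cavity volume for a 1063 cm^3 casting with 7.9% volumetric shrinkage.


Formula: V_shrink = V_casting * shrinkage_pct / 100
V_shrink = 1063 cm^3 * 7.9 / 100 = 83.9770 cm^3

83.9770 cm^3


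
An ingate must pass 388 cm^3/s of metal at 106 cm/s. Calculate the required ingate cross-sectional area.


Formula: A_ingate = Q / v  (continuity equation)
A = 388 cm^3/s / 106 cm/s = 3.6604 cm^2

Final answer: 3.6604 cm^2


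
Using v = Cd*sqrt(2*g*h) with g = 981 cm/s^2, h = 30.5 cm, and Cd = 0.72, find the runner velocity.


Formula: v = Cd * sqrt(2 * g * h)  (Torricelli with discharge coefficient)
2*g*h = 2 * 981 * 30.5 = 59841.0 cm^2/s^2
sqrt(59841.0) = 244.62420 cm/s
v = 0.72 * 244.62420 = 176.1294 cm/s

Answer: 176.1294 cm/s


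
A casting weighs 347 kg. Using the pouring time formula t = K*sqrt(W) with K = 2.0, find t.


Formula: t = K * sqrt(W)
sqrt(W) = sqrt(347) = 18.62794
t = 2.0 * 18.62794 = 37.2559 s

37.2559 s


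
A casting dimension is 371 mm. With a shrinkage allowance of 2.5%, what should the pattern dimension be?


Formula: L_pattern = L_casting * (1 + shrinkage_rate/100)
Shrinkage factor = 1 + 2.5/100 = 1.025
L_pattern = 371 mm * 1.025 = 380.2750 mm

Final answer: 380.2750 mm


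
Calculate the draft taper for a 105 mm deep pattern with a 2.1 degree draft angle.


Formula: taper = depth * tan(draft_angle)
tan(2.1 deg) = 0.0366683
taper = 105 mm * 0.0366683 = 3.8502 mm


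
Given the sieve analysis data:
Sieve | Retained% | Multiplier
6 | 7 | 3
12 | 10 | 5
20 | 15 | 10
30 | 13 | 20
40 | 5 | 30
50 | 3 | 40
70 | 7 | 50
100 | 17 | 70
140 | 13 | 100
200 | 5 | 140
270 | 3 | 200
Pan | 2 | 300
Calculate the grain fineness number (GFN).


Formula: GFN = sum(pct * multiplier) / sum(pct)
sum(pct * multiplier) = 5491
sum(pct) = 100
GFN = 5491 / 100 = 54.91

Final answer: 54.91


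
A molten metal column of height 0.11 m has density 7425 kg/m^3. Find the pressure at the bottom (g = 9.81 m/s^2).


Formula: P = rho * g * h
rho * g = 7425 * 9.81 = 72839.25 N/m^3
P = 72839.25 * 0.11 = 8012.3175 Pa


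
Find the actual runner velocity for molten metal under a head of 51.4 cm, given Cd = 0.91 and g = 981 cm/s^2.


Formula: v = Cd * sqrt(2 * g * h)  (Torricelli with discharge coefficient)
2*g*h = 2 * 981 * 51.4 = 100846.8 cm^2/s^2
sqrt(100846.8) = 317.56385 cm/s
v = 0.91 * 317.56385 = 288.9831 cm/s

288.9831 cm/s


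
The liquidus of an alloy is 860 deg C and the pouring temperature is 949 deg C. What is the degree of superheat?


Formula: Superheat = T_pour - T_melt
Superheat = 949 - 860 = 89 deg C

Answer: 89 deg C


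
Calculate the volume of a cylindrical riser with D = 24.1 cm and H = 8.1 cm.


Formula: V = pi * (D/2)^2 * H  (cylinder volume)
Radius = D/2 = 24.1/2 = 12.05 cm
V = pi * 12.05^2 * 8.1 = 3694.9536 cm^3

3694.9536 cm^3


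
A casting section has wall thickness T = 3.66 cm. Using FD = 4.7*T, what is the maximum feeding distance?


Formula: FD = 4.7 * T  (riser feeding-distance rule)
FD = 4.7 * 3.66 cm = 17.2020 cm

Final answer: 17.2020 cm


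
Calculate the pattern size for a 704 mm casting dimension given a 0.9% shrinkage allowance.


Formula: L_pattern = L_casting * (1 + shrinkage_rate/100)
Shrinkage factor = 1 + 0.9/100 = 1.009
L_pattern = 704 mm * 1.009 = 710.3360 mm


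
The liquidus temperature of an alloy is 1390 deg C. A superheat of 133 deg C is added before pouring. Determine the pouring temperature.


Formula: T_pour = T_melt + Superheat
T_pour = 1390 + 133 = 1523 deg C

Final answer: 1523 deg C


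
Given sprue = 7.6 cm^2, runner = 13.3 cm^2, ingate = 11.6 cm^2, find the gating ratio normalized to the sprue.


Sprue:Runner:Ingate = 1 : 13.3/7.6 : 11.6/7.6 = 1:1.75:1.53

Answer: 1:1.75:1.53


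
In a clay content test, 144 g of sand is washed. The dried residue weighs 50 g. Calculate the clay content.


Formula: Clay% = (W_total - W_washed) / W_total * 100
Clay mass = 144 - 50 = 94 g
Clay% = 94 / 144 * 100 = 65.2778%

Answer: 65.2778%


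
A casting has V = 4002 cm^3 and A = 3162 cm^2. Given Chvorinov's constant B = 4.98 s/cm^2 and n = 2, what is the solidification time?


Formula: t_s = B * (V/A)^n  (Chvorinov's rule, n=2)
Modulus M = V/A = 4002/3162 = 1.265655 cm
M^2 = 1.265655^2 = 1.601883 cm^2
t_s = 4.98 * 1.601883 = 7.9774 s

Answer: 7.9774 s


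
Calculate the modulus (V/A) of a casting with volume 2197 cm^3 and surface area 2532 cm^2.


Formula: Casting Modulus M = V / A
M = 2197 cm^3 / 2532 cm^2 = 0.8677 cm


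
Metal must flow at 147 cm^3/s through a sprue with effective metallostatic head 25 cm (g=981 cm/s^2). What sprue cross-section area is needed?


Formula: v = sqrt(2*g*h), A = Q/v
Velocity: v = sqrt(2 * 981 * 25) = sqrt(49050) = 221.4723 cm/s
Sprue area: A = Q / v = 147 / 221.4723 = 0.6637 cm^2

Final answer: 0.6637 cm^2


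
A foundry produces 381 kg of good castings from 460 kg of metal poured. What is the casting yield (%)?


Formula: Casting Yield = (W_good / W_total) * 100
Yield = (381 kg / 460 kg) * 100 = 82.8261%

82.8261%


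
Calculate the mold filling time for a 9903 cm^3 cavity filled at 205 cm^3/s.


Formula: t_fill = V_mold / Q_flow
t = 9903 cm^3 / 205 cm^3/s = 48.3073 s

Answer: 48.3073 s


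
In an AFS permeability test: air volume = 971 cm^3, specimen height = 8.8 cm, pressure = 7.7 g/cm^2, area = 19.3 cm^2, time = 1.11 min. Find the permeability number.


Formula: Permeability Number P = (V * H) / (p * A * t)
Numerator: V * H = 971 * 8.8 = 8544.8
Denominator: p * A * t = 7.7 * 19.3 * 1.11 = 164.9571
P = 8544.8 / 164.9571 = 51.8001


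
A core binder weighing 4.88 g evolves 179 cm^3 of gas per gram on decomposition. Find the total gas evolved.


Formula: V_gas = W_binder * gas_evolution_rate
V = 4.88 g * 179 cm^3/g = 873.5200 cm^3


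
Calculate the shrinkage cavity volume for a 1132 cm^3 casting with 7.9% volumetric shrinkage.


Formula: V_shrink = V_casting * shrinkage_pct / 100
V_shrink = 1132 cm^3 * 7.9 / 100 = 89.4280 cm^3

89.4280 cm^3


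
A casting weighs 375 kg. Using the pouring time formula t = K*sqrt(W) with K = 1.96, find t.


Formula: t = K * sqrt(W)
sqrt(W) = sqrt(375) = 19.36492
t = 1.96 * 19.36492 = 37.9552 s

Final answer: 37.9552 s


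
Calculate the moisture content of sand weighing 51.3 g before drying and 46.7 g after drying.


Formula: MC = (W_wet - W_dry) / W_wet * 100
Water mass = 51.3 - 46.7 = 4.6 g
MC = 4.6 / 51.3 * 100 = 8.9669%

Answer: 8.9669%


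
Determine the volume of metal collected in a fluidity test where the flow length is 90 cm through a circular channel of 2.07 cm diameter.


Formula: V = pi * (d/2)^2 * L  (cylinder volume)
Radius = 2.07/2 = 1.035 cm
V = pi * 1.035^2 * 90 = 302.8817 cm^3

302.8817 cm^3


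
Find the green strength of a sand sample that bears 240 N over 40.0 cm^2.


Formula: Compressive Strength = Force / Area
Strength = 240 N / 40.0 cm^2 = 6.0000 N/cm^2

6.0000 N/cm^2


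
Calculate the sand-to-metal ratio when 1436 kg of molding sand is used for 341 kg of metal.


Formula: Sand-to-Metal Ratio = W_sand / W_metal
Ratio = 1436 kg / 341 kg = 4.2111

Answer: 4.2111


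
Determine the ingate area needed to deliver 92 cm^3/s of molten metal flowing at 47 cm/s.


Formula: A_ingate = Q / v  (continuity equation)
A = 92 cm^3/s / 47 cm/s = 1.9574 cm^2

Final answer: 1.9574 cm^2


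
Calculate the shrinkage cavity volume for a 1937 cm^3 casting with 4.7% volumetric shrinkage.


Formula: V_shrink = V_casting * shrinkage_pct / 100
V_shrink = 1937 cm^3 * 4.7 / 100 = 91.0390 cm^3


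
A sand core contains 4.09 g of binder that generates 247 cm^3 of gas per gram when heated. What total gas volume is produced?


Formula: V_gas = W_binder * gas_evolution_rate
V = 4.09 g * 247 cm^3/g = 1010.2300 cm^3

1010.2300 cm^3


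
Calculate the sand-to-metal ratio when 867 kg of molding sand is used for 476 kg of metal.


Formula: Sand-to-Metal Ratio = W_sand / W_metal
Ratio = 867 kg / 476 kg = 1.8214


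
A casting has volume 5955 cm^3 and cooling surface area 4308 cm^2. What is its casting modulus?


Formula: Casting Modulus M = V / A
M = 5955 cm^3 / 4308 cm^2 = 1.3823 cm


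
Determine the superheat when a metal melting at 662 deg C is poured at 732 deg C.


Formula: Superheat = T_pour - T_melt
Superheat = 732 - 662 = 70 deg C

Final answer: 70 deg C


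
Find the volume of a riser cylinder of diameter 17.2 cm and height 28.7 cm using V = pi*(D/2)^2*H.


Formula: V = pi * (D/2)^2 * H  (cylinder volume)
Radius = D/2 = 17.2/2 = 8.6 cm
V = pi * 8.6^2 * 28.7 = 6668.5079 cm^3

6668.5079 cm^3


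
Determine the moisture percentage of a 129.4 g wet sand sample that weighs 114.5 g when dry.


Formula: MC = (W_wet - W_dry) / W_wet * 100
Water mass = 129.4 - 114.5 = 14.9 g
MC = 14.9 / 129.4 * 100 = 11.5147%

Answer: 11.5147%


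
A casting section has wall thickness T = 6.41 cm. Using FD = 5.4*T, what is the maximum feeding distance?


Formula: FD = 5.4 * T  (riser feeding-distance rule)
FD = 5.4 * 6.41 cm = 34.6140 cm

34.6140 cm


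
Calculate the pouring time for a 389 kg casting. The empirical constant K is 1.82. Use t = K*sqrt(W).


Formula: t = K * sqrt(W)
sqrt(W) = sqrt(389) = 19.72308
t = 1.82 * 19.72308 = 35.8960 s

Answer: 35.8960 s


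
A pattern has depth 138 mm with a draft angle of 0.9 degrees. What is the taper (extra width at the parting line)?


Formula: taper = depth * tan(draft_angle)
tan(0.9 deg) = 0.0157093
taper = 138 mm * 0.0157093 = 2.1679 mm


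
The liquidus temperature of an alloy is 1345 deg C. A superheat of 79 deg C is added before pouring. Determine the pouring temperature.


Formula: T_pour = T_melt + Superheat
T_pour = 1345 + 79 = 1424 deg C

1424 deg C


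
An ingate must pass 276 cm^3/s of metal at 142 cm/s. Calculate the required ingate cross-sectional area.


Formula: A_ingate = Q / v  (continuity equation)
A = 276 cm^3/s / 142 cm/s = 1.9437 cm^2

Answer: 1.9437 cm^2


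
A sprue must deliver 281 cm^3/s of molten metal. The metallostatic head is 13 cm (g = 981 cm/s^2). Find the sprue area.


Formula: v = sqrt(2*g*h), A = Q/v
Velocity: v = sqrt(2 * 981 * 13) = sqrt(25506) = 159.7060 cm/s
Sprue area: A = Q / v = 281 / 159.7060 = 1.7595 cm^2

Answer: 1.7595 cm^2


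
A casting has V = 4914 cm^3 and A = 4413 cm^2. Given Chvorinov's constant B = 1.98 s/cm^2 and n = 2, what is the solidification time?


Formula: t_s = B * (V/A)^n  (Chvorinov's rule, n=2)
Modulus M = V/A = 4914/4413 = 1.113528 cm
M^2 = 1.113528^2 = 1.239945 cm^2
t_s = 1.98 * 1.239945 = 2.4551 s

Final answer: 2.4551 s


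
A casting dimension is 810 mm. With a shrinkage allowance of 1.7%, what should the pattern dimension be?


Formula: L_pattern = L_casting * (1 + shrinkage_rate/100)
Shrinkage factor = 1 + 1.7/100 = 1.017
L_pattern = 810 mm * 1.017 = 823.7700 mm


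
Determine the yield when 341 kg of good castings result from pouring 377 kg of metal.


Formula: Casting Yield = (W_good / W_total) * 100
Yield = (341 kg / 377 kg) * 100 = 90.4509%

90.4509%


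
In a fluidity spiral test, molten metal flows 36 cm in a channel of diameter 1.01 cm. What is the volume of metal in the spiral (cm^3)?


Formula: V = pi * (d/2)^2 * L  (cylinder volume)
Radius = 1.01/2 = 0.505 cm
V = pi * 0.505^2 * 36 = 28.8426 cm^3

28.8426 cm^3


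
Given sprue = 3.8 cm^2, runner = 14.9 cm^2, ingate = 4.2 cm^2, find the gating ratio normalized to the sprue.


Sprue:Runner:Ingate = 1 : 14.9/3.8 : 4.2/3.8 = 1:3.92:1.11

Answer: 1:3.92:1.11


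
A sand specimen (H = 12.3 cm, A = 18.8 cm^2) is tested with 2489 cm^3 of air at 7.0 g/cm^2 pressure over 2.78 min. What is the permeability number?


Formula: Permeability Number P = (V * H) / (p * A * t)
Numerator: V * H = 2489 * 12.3 = 30614.7
Denominator: p * A * t = 7.0 * 18.8 * 2.78 = 365.848
P = 30614.7 / 365.848 = 83.6815

83.6815


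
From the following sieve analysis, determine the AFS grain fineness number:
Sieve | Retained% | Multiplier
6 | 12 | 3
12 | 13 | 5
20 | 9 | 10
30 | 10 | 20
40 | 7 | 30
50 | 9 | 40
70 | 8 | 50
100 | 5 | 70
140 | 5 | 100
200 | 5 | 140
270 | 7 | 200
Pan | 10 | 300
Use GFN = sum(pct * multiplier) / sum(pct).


Formula: GFN = sum(pct * multiplier) / sum(pct)
sum(pct * multiplier) = 7311
sum(pct) = 100
GFN = 7311 / 100 = 73.11

Final answer: 73.11


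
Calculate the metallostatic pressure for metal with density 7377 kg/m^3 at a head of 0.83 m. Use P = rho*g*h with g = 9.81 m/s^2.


Formula: P = rho * g * h
rho * g = 7377 * 9.81 = 72368.37 N/m^3
P = 72368.37 * 0.83 = 60065.7471 Pa

60065.7471 Pa


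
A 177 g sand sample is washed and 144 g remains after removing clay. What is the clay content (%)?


Formula: Clay% = (W_total - W_washed) / W_total * 100
Clay mass = 177 - 144 = 33 g
Clay% = 33 / 177 * 100 = 18.6441%

Answer: 18.6441%


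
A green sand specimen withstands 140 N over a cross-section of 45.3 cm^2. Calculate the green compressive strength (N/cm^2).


Formula: Compressive Strength = Force / Area
Strength = 140 N / 45.3 cm^2 = 3.0905 N/cm^2

Final answer: 3.0905 N/cm^2


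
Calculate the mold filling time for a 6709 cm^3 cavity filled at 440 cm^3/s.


Formula: t_fill = V_mold / Q_flow
t = 6709 cm^3 / 440 cm^3/s = 15.2477 s

15.2477 s


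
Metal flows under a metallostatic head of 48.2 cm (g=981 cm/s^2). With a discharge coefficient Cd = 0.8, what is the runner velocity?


Formula: v = Cd * sqrt(2 * g * h)  (Torricelli with discharge coefficient)
2*g*h = 2 * 981 * 48.2 = 94568.4 cm^2/s^2
sqrt(94568.4) = 307.51976 cm/s
v = 0.8 * 307.51976 = 246.0158 cm/s

246.0158 cm/s


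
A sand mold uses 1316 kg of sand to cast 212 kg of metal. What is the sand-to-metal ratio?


Formula: Sand-to-Metal Ratio = W_sand / W_metal
Ratio = 1316 kg / 212 kg = 6.2075

Final answer: 6.2075


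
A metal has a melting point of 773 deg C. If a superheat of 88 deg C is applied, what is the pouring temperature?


Formula: T_pour = T_melt + Superheat
T_pour = 773 + 88 = 861 deg C

Final answer: 861 deg C


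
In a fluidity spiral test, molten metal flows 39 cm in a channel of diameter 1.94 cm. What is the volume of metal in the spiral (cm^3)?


Formula: V = pi * (d/2)^2 * L  (cylinder volume)
Radius = 1.94/2 = 0.97 cm
V = pi * 0.97^2 * 39 = 115.2811 cm^3

Final answer: 115.2811 cm^3


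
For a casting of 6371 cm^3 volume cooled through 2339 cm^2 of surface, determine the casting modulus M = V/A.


Formula: Casting Modulus M = V / A
M = 6371 cm^3 / 2339 cm^2 = 2.7238 cm

Answer: 2.7238 cm


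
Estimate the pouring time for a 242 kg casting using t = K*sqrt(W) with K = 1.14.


Formula: t = K * sqrt(W)
sqrt(W) = sqrt(242) = 15.55635
t = 1.14 * 15.55635 = 17.7342 s


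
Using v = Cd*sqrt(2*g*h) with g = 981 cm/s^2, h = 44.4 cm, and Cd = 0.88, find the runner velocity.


Formula: v = Cd * sqrt(2 * g * h)  (Torricelli with discharge coefficient)
2*g*h = 2 * 981 * 44.4 = 87112.8 cm^2/s^2
sqrt(87112.8) = 295.14878 cm/s
v = 0.88 * 295.14878 = 259.7309 cm/s

Final answer: 259.7309 cm/s


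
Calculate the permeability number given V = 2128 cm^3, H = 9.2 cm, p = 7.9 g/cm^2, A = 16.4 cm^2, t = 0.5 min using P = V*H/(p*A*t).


Formula: Permeability Number P = (V * H) / (p * A * t)
Numerator: V * H = 2128 * 9.2 = 19577.6
Denominator: p * A * t = 7.9 * 16.4 * 0.5 = 64.78
P = 19577.6 / 64.78 = 302.2167

Answer: 302.2167


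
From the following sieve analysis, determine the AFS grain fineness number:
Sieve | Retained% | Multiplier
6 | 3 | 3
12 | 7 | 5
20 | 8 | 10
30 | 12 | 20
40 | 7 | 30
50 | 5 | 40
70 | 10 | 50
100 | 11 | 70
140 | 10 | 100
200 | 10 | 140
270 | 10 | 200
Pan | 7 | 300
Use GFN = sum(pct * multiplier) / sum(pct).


Formula: GFN = sum(pct * multiplier) / sum(pct)
sum(pct * multiplier) = 8544
sum(pct) = 100
GFN = 8544 / 100 = 85.44

85.44


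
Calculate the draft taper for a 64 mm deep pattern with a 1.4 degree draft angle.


Formula: taper = depth * tan(draft_angle)
tan(1.4 deg) = 0.0244395
taper = 64 mm * 0.0244395 = 1.5641 mm

Answer: 1.5641 mm


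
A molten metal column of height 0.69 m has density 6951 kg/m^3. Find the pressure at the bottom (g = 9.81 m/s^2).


Formula: P = rho * g * h
rho * g = 6951 * 9.81 = 68189.31 N/m^3
P = 68189.31 * 0.69 = 47050.6239 Pa


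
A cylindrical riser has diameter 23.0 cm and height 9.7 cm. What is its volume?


Formula: V = pi * (D/2)^2 * H  (cylinder volume)
Radius = D/2 = 23.0/2 = 11.5 cm
V = pi * 11.5^2 * 9.7 = 4030.1136 cm^3

Final answer: 4030.1136 cm^3


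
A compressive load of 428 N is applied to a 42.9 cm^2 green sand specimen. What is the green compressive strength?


Formula: Compressive Strength = Force / Area
Strength = 428 N / 42.9 cm^2 = 9.9767 N/cm^2


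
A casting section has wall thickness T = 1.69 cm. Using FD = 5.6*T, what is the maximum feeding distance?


Formula: FD = 5.6 * T  (riser feeding-distance rule)
FD = 5.6 * 1.69 cm = 9.4640 cm


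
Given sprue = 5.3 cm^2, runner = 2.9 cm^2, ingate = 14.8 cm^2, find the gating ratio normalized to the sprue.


Sprue:Runner:Ingate = 1 : 2.9/5.3 : 14.8/5.3 = 1:0.55:2.79

Answer: 1:0.55:2.79


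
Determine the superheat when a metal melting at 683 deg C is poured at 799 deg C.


Formula: Superheat = T_pour - T_melt
Superheat = 799 - 683 = 116 deg C

Final answer: 116 deg C


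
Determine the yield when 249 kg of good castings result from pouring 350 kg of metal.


Formula: Casting Yield = (W_good / W_total) * 100
Yield = (249 kg / 350 kg) * 100 = 71.1429%

Final answer: 71.1429%


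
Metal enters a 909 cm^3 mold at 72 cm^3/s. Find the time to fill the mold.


Formula: t_fill = V_mold / Q_flow
t = 909 cm^3 / 72 cm^3/s = 12.6250 s

Final answer: 12.6250 s


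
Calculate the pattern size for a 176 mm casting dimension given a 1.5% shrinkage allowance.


Formula: L_pattern = L_casting * (1 + shrinkage_rate/100)
Shrinkage factor = 1 + 1.5/100 = 1.015
L_pattern = 176 mm * 1.015 = 178.6400 mm

Answer: 178.6400 mm


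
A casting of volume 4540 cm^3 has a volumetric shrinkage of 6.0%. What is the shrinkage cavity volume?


Formula: V_shrink = V_casting * shrinkage_pct / 100
V_shrink = 4540 cm^3 * 6.0 / 100 = 272.4000 cm^3

Answer: 272.4000 cm^3


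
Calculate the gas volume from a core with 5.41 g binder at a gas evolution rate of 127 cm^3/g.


Formula: V_gas = W_binder * gas_evolution_rate
V = 5.41 g * 127 cm^3/g = 687.0700 cm^3


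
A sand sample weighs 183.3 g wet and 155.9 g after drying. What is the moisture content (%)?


Formula: MC = (W_wet - W_dry) / W_wet * 100
Water mass = 183.3 - 155.9 = 27.4 g
MC = 27.4 / 183.3 * 100 = 14.9482%

14.9482%


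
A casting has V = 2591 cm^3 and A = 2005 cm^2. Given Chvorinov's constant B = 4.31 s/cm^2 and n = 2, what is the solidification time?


Formula: t_s = B * (V/A)^n  (Chvorinov's rule, n=2)
Modulus M = V/A = 2591/2005 = 1.292269 cm
M^2 = 1.292269^2 = 1.669959 cm^2
t_s = 4.31 * 1.669959 = 7.1975 s

Answer: 7.1975 s


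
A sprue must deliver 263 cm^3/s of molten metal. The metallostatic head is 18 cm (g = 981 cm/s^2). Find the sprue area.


Formula: v = sqrt(2*g*h), A = Q/v
Velocity: v = sqrt(2 * 981 * 18) = sqrt(35316) = 187.9255 cm/s
Sprue area: A = Q / v = 263 / 187.9255 = 1.3995 cm^2

Final answer: 1.3995 cm^2


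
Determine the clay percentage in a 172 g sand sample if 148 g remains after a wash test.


Formula: Clay% = (W_total - W_washed) / W_total * 100
Clay mass = 172 - 148 = 24 g
Clay% = 24 / 172 * 100 = 13.9535%

Final answer: 13.9535%


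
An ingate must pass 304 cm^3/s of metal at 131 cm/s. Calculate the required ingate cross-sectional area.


Formula: A_ingate = Q / v  (continuity equation)
A = 304 cm^3/s / 131 cm/s = 2.3206 cm^2

2.3206 cm^2


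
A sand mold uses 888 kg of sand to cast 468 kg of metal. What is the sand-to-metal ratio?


Formula: Sand-to-Metal Ratio = W_sand / W_metal
Ratio = 888 kg / 468 kg = 1.8974

Answer: 1.8974


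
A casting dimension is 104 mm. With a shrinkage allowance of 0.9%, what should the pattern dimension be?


Formula: L_pattern = L_casting * (1 + shrinkage_rate/100)
Shrinkage factor = 1 + 0.9/100 = 1.009
L_pattern = 104 mm * 1.009 = 104.9360 mm

Final answer: 104.9360 mm


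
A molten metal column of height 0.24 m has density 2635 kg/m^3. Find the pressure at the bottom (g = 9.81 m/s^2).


Formula: P = rho * g * h
rho * g = 2635 * 9.81 = 25849.35 N/m^3
P = 25849.35 * 0.24 = 6203.8440 Pa

Answer: 6203.8440 Pa


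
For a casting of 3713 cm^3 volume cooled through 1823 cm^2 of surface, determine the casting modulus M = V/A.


Formula: Casting Modulus M = V / A
M = 3713 cm^3 / 1823 cm^2 = 2.0368 cm

2.0368 cm


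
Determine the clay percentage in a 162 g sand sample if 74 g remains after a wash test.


Formula: Clay% = (W_total - W_washed) / W_total * 100
Clay mass = 162 - 74 = 88 g
Clay% = 88 / 162 * 100 = 54.3210%

54.3210%


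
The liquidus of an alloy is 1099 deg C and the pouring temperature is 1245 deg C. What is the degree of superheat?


Formula: Superheat = T_pour - T_melt
Superheat = 1245 - 1099 = 146 deg C


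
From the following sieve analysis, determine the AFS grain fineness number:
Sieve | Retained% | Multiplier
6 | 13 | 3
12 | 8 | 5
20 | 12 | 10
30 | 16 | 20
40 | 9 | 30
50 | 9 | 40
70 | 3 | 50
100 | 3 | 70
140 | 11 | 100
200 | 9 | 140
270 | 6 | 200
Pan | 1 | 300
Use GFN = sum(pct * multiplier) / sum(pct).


Formula: GFN = sum(pct * multiplier) / sum(pct)
sum(pct * multiplier) = 5369
sum(pct) = 100
GFN = 5369 / 100 = 53.69


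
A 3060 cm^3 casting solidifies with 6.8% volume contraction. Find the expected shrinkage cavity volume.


Formula: V_shrink = V_casting * shrinkage_pct / 100
V_shrink = 3060 cm^3 * 6.8 / 100 = 208.0800 cm^3


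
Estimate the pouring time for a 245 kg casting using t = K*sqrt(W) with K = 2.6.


Formula: t = K * sqrt(W)
sqrt(W) = sqrt(245) = 15.65248
t = 2.6 * 15.65248 = 40.6964 s

40.6964 s


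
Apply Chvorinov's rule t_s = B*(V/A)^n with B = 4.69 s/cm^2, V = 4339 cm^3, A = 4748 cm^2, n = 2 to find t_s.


Formula: t_s = B * (V/A)^n  (Chvorinov's rule, n=2)
Modulus M = V/A = 4339/4748 = 0.913858 cm
M^2 = 0.913858^2 = 0.835136 cm^2
t_s = 4.69 * 0.835136 = 3.9168 s

Final answer: 3.9168 s


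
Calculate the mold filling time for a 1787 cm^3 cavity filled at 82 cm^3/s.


Formula: t_fill = V_mold / Q_flow
t = 1787 cm^3 / 82 cm^3/s = 21.7927 s

21.7927 s


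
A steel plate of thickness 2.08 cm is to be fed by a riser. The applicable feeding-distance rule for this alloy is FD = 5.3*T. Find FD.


Formula: FD = 5.3 * T  (riser feeding-distance rule)
FD = 5.3 * 2.08 cm = 11.0240 cm


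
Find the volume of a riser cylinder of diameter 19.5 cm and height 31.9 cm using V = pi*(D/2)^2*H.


Formula: V = pi * (D/2)^2 * H  (cylinder volume)
Radius = D/2 = 19.5/2 = 9.75 cm
V = pi * 9.75^2 * 31.9 = 9526.8601 cm^3

Final answer: 9526.8601 cm^3


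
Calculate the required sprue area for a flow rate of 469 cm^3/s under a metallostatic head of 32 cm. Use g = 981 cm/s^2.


Formula: v = sqrt(2*g*h), A = Q/v
Velocity: v = sqrt(2 * 981 * 32) = sqrt(62784) = 250.5674 cm/s
Sprue area: A = Q / v = 469 / 250.5674 = 1.8718 cm^2

1.8718 cm^2


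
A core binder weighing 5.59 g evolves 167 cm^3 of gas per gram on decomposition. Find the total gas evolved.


Formula: V_gas = W_binder * gas_evolution_rate
V = 5.59 g * 167 cm^3/g = 933.5300 cm^3


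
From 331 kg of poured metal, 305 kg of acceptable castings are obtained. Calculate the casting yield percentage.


Formula: Casting Yield = (W_good / W_total) * 100
Yield = (305 kg / 331 kg) * 100 = 92.1450%

Answer: 92.1450%


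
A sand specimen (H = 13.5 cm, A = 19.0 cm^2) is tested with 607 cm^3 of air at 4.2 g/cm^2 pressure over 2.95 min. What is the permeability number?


Formula: Permeability Number P = (V * H) / (p * A * t)
Numerator: V * H = 607 * 13.5 = 8194.5
Denominator: p * A * t = 4.2 * 19.0 * 2.95 = 235.41
P = 8194.5 / 235.41 = 34.8095


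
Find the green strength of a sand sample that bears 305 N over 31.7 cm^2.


Formula: Compressive Strength = Force / Area
Strength = 305 N / 31.7 cm^2 = 9.6215 N/cm^2


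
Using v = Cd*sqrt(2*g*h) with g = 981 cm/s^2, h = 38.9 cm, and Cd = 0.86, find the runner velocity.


Formula: v = Cd * sqrt(2 * g * h)  (Torricelli with discharge coefficient)
2*g*h = 2 * 981 * 38.9 = 76321.8 cm^2/s^2
sqrt(76321.8) = 276.26400 cm/s
v = 0.86 * 276.26400 = 237.5870 cm/s


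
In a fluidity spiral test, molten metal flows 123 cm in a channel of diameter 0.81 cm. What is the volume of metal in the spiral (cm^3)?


Formula: V = pi * (d/2)^2 * L  (cylinder volume)
Radius = 0.81/2 = 0.405 cm
V = pi * 0.405^2 * 123 = 63.3819 cm^3


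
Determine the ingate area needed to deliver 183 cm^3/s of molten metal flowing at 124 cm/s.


Formula: A_ingate = Q / v  (continuity equation)
A = 183 cm^3/s / 124 cm/s = 1.4758 cm^2

1.4758 cm^2


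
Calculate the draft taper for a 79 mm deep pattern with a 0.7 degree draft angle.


Formula: taper = depth * tan(draft_angle)
tan(0.7 deg) = 0.0122179
taper = 79 mm * 0.0122179 = 0.9652 mm

Answer: 0.9652 mm


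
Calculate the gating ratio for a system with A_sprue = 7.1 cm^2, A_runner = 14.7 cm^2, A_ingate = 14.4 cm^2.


Sprue:Runner:Ingate = 1 : 14.7/7.1 : 14.4/7.1 = 1:2.07:2.03

Answer: 1:2.07:2.03


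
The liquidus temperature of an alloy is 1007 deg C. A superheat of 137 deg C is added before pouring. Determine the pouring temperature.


Formula: T_pour = T_melt + Superheat
T_pour = 1007 + 137 = 1144 deg C

Final answer: 1144 deg C


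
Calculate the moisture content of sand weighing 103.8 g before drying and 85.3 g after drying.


Formula: MC = (W_wet - W_dry) / W_wet * 100
Water mass = 103.8 - 85.3 = 18.5 g
MC = 18.5 / 103.8 * 100 = 17.8227%

Final answer: 17.8227%


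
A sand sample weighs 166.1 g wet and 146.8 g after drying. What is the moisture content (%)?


Formula: MC = (W_wet - W_dry) / W_wet * 100
Water mass = 166.1 - 146.8 = 19.3 g
MC = 19.3 / 166.1 * 100 = 11.6195%

Final answer: 11.6195%


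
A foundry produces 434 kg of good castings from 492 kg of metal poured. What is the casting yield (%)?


Formula: Casting Yield = (W_good / W_total) * 100
Yield = (434 kg / 492 kg) * 100 = 88.2114%

88.2114%


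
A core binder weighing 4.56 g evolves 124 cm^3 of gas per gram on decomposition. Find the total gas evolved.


Formula: V_gas = W_binder * gas_evolution_rate
V = 4.56 g * 124 cm^3/g = 565.4400 cm^3

565.4400 cm^3


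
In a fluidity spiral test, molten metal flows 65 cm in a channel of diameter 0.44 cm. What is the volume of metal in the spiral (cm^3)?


Formula: V = pi * (d/2)^2 * L  (cylinder volume)
Radius = 0.44/2 = 0.22 cm
V = pi * 0.22^2 * 65 = 9.8835 cm^3


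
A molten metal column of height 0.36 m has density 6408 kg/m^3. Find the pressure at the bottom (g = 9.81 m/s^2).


Formula: P = rho * g * h
rho * g = 6408 * 9.81 = 62862.48 N/m^3
P = 62862.48 * 0.36 = 22630.4928 Pa


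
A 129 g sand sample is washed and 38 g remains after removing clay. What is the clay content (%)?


Formula: Clay% = (W_total - W_washed) / W_total * 100
Clay mass = 129 - 38 = 91 g
Clay% = 91 / 129 * 100 = 70.5426%


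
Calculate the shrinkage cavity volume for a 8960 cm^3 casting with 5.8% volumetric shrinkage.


Formula: V_shrink = V_casting * shrinkage_pct / 100
V_shrink = 8960 cm^3 * 5.8 / 100 = 519.6800 cm^3


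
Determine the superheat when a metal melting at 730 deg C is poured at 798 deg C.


Formula: Superheat = T_pour - T_melt
Superheat = 798 - 730 = 68 deg C


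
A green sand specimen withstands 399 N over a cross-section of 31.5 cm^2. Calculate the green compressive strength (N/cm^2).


Formula: Compressive Strength = Force / Area
Strength = 399 N / 31.5 cm^2 = 12.6667 N/cm^2


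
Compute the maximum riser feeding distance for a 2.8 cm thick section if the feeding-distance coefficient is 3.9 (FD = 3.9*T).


Formula: FD = 3.9 * T  (riser feeding-distance rule)
FD = 3.9 * 2.8 cm = 10.9200 cm

Answer: 10.9200 cm


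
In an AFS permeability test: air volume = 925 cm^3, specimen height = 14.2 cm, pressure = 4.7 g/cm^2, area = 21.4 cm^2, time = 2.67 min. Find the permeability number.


Formula: Permeability Number P = (V * H) / (p * A * t)
Numerator: V * H = 925 * 14.2 = 13135.0
Denominator: p * A * t = 4.7 * 21.4 * 2.67 = 268.5486
P = 13135.0 / 268.5486 = 48.9111

48.9111


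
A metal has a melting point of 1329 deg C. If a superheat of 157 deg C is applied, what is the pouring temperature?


Formula: T_pour = T_melt + Superheat
T_pour = 1329 + 157 = 1486 deg C

Final answer: 1486 deg C


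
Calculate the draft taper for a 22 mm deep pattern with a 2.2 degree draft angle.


Formula: taper = depth * tan(draft_angle)
tan(2.2 deg) = 0.0384161
taper = 22 mm * 0.0384161 = 0.8452 mm


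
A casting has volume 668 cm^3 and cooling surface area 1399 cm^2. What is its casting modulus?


Formula: Casting Modulus M = V / A
M = 668 cm^3 / 1399 cm^2 = 0.4775 cm

0.4775 cm


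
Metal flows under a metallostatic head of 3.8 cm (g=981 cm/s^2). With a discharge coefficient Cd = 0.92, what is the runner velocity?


Formula: v = Cd * sqrt(2 * g * h)  (Torricelli with discharge coefficient)
2*g*h = 2 * 981 * 3.8 = 7455.6 cm^2/s^2
sqrt(7455.6) = 86.34582 cm/s
v = 0.92 * 86.34582 = 79.4382 cm/s

Final answer: 79.4382 cm/s


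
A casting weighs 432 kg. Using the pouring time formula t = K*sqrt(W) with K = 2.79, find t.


Formula: t = K * sqrt(W)
sqrt(W) = sqrt(432) = 20.78461
t = 2.79 * 20.78461 = 57.9891 s

57.9891 s


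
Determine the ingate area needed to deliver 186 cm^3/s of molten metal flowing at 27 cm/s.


Formula: A_ingate = Q / v  (continuity equation)
A = 186 cm^3/s / 27 cm/s = 6.8889 cm^2

6.8889 cm^2


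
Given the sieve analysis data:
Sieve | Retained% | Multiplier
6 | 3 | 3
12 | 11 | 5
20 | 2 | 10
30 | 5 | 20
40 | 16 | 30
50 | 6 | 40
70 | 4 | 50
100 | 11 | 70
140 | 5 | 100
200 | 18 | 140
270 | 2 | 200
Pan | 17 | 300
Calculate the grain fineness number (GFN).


Formula: GFN = sum(pct * multiplier) / sum(pct)
sum(pct * multiplier) = 10394
sum(pct) = 100
GFN = 10394 / 100 = 103.94

Final answer: 103.94


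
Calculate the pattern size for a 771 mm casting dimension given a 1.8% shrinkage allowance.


Formula: L_pattern = L_casting * (1 + shrinkage_rate/100)
Shrinkage factor = 1 + 1.8/100 = 1.018
L_pattern = 771 mm * 1.018 = 784.8780 mm

Answer: 784.8780 mm


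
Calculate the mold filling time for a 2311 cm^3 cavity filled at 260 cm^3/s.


Formula: t_fill = V_mold / Q_flow
t = 2311 cm^3 / 260 cm^3/s = 8.8885 s

Answer: 8.8885 s


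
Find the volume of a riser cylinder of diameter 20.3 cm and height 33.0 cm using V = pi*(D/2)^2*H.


Formula: V = pi * (D/2)^2 * H  (cylinder volume)
Radius = D/2 = 20.3/2 = 10.15 cm
V = pi * 10.15^2 * 33.0 = 10680.6061 cm^3

Final answer: 10680.6061 cm^3


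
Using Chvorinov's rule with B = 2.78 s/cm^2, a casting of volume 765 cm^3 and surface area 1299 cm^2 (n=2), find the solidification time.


Formula: t_s = B * (V/A)^n  (Chvorinov's rule, n=2)
Modulus M = V/A = 765/1299 = 0.588915 cm
M^2 = 0.588915^2 = 0.346821 cm^2
t_s = 2.78 * 0.346821 = 0.9642 s

Final answer: 0.9642 s


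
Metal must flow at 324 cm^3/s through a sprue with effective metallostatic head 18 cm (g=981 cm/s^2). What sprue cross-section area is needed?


Formula: v = sqrt(2*g*h), A = Q/v
Velocity: v = sqrt(2 * 981 * 18) = sqrt(35316) = 187.9255 cm/s
Sprue area: A = Q / v = 324 / 187.9255 = 1.7241 cm^2

Final answer: 1.7241 cm^2
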